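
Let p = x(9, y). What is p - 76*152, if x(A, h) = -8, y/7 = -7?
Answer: -11560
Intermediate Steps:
y = -49 (y = 7*(-7) = -49)
p = -8
p - 76*152 = -8 - 76*152 = -8 - 11552 = -11560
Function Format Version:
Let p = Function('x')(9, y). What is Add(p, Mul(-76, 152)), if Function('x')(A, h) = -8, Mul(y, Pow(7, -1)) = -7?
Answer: -11560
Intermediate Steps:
y = -49 (y = Mul(7, -7) = -49)
p = -8
Add(p, Mul(-76, 152)) = Add(-8, Mul(-76, 152)) = Add(-8, -11552) = -11560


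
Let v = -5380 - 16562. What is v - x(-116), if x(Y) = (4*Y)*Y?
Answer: -75766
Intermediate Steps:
x(Y) = 4*Y**2
v = -21942
v - x(-116) = -21942 - 4*(-116)**2 = -21942 - 4*13456 = -21942 - 1*53824 = -21942 - 53824 = -75766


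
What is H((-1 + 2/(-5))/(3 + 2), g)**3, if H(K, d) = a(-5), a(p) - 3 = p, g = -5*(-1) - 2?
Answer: -8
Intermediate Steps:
g = 3 (g = 5 - 2 = 3)
a(p) = 3 + p
H(K, d) = -2 (H(K, d) = 3 - 5 = -2)
H((-1 + 2/(-5))/(3 + 2), g)**3 = (-2)**3 = -8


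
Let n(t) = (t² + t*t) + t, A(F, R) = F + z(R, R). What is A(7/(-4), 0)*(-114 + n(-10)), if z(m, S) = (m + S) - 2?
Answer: -285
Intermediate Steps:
z(m, S) = -2 + S + m (z(m, S) = (S + m) - 2 = -2 + S + m)
A(F, R) = -2 + F + 2*R (A(F, R) = F + (-2 + R + R) = F + (-2 + 2*R) = -2 + F + 2*R)
n(t) = t + 2*t² (n(t) = (t² + t²) + t = 2*t² + t = t + 2*t²)
A(7/(-4), 0)*(-114 + n(-10)) = (-2 + 7/(-4) + 2*0)*(-114 - 10*(1 + 2*(-10))) = (-2 + 7*(-¼) + 0)*(-114 - 10*(1 - 20)) = (-2 - 7/4 + 0)*(-114 - 10*(-19)) = -15*(-114 + 190)/4 = -15/4*76 = -285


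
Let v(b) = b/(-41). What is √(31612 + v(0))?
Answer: 2*√7903 ≈ 177.80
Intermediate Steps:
v(b) = -b/41 (v(b) = b*(-1/41) = -b/41)
√(31612 + v(0)) = √(31612 - 1/41*0) = √(31612 + 0) = √31612 = 2*√7903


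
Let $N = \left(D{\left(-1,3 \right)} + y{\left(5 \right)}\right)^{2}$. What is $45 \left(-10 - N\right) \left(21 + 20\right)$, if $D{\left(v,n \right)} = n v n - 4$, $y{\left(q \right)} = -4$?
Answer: $-551655$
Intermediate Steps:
$D{\left(v,n \right)} = -4 + v n^{2}$ ($D{\left(v,n \right)} = v n^{2} - 4 = -4 + v n^{2}$)
$N = 289$ ($N = \left(\left(-4 - 3^{2}\right) - 4\right)^{2} = \left(\left(-4 - 9\right) - 4\right)^{2} = \left(-13 - 4\right)^{2} = \left(-17\right)^{2} = 289$)
$45 \left(-10 - N\right) \left(21 + 20\right) = 45 \left(-10 - 289\right) \left(21 + 20\right) = 45 \left(-10 - 289\right) 41 = 45 \left(-299\right) 41 = \left(-13455\right) 41 = -551655$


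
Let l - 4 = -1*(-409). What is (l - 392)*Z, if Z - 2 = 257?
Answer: 5439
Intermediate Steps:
l = 413 (l = 4 - 1*(-409) = 4 + 409 = 413)
Z = 259 (Z = 2 + 257 = 259)
(l - 392)*Z = (413 - 392)*259 = 21*259 = 5439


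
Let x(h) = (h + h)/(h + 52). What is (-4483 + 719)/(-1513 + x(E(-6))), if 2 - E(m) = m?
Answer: 56460/22691 ≈ 2.4882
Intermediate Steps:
E(m) = 2 - m
x(h) = 2*h/(52 + h) (x(h) = (2*h)/(52 + h) = 2*h/(52 + h))
(-4483 + 719)/(-1513 + x(E(-6))) = (-4483 + 719)/(-1513 + 2*(2 - 1*(-6))/(52 + (2 - 1*(-6)))) = -3764/(-1513 + 2*(2 + 6)/(52 + (2 + 6))) = -3764/(-1513 + 2*8/(52 + 8)) = -3764/(-1513 + 2*8/60) = -3764/(-1513 + 2*8*(1/60)) = -3764/(-1513 + 4/15) = -3764/(-22691/15) = -3764*(-15/22691) = 56460/22691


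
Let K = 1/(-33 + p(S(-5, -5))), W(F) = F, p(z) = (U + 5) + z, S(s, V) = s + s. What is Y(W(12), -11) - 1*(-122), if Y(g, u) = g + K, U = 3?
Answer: 4689/35 ≈ 133.97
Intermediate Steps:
S(s, V) = 2*s
p(z) = 8 + z (p(z) = (3 + 5) + z = 8 + z)
K = -1/35 (K = 1/(-33 + (8 + 2*(-5))) = 1/(-33 + (8 - 10)) = 1/(-33 - 2) = 1/(-35) = -1/35 ≈ -0.028571)
Y(g, u) = -1/35 + g (Y(g, u) = g - 1/35 = -1/35 + g)
Y(W(12), -11) - 1*(-122) = (-1/35 + 12) - 1*(-122) = 419/35 + 122 = 4689/35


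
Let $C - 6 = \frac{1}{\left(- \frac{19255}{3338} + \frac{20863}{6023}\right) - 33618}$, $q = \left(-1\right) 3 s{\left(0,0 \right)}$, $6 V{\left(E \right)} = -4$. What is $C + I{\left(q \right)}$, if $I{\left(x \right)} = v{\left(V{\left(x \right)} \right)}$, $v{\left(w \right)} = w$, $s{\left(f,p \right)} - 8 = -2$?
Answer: $\frac{1201644186414}{225309541501} \approx 5.3333$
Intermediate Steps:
$V{\left(E \right)} = - \frac{2}{3}$ ($V{\left(E \right)} = \frac{1}{6} \left(-4\right) = - \frac{2}{3}$)
$s{\left(f,p \right)} = 6$ ($s{\left(f,p \right)} = 8 - 2 = 6$)
$q = -18$ ($q = \left(-1\right) 3 \cdot 6 = \left(-3\right) 6 = -18$)
$I{\left(x \right)} = - \frac{2}{3}$
$C = \frac{4055551642244}{675928624503}$ ($C = 6 + \frac{1}{\left(- \frac{19255}{3338} + \frac{20863}{6023}\right) - 33618} = 6 + \frac{1}{- \frac{46332171}{20104774} - 33618} = 6 + \frac{1}{- \frac{675928624503}{20104774}} = 6 - \frac{20104774}{675928624503} = \frac{4055551642244}{675928624503} \approx 6.0$)
$C + I{\left(q \right)} = \frac{4055551642244}{675928624503} - \frac{2}{3} = \frac{1201644186414}{225309541501}$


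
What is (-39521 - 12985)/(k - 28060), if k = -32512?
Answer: 26253/30286 ≈ 0.86684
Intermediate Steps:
(-39521 - 12985)/(k - 28060) = (-39521 - 12985)/(-32512 - 28060) = -52506/(-60572) = -52506*(-1/60572) = 26253/30286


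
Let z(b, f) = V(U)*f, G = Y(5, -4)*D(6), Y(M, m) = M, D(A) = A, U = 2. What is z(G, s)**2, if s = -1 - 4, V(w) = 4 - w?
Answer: 100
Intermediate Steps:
G = 30 (G = 5*6 = 30)
s = -5
z(b, f) = 2*f (z(b, f) = (4 - 1*2)*f = (4 - 2)*f = 2*f)
z(G, s)**2 = (2*(-5))**2 = (-10)**2 = 100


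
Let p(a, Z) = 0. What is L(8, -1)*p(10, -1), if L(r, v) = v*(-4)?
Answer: 0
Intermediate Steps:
L(r, v) = -4*v
L(8, -1)*p(10, -1) = -4*(-1)*0 = 4*0 = 0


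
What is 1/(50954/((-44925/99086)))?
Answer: -44925/5048828044 ≈ -8.8981e-6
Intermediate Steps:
1/(50954/((-44925/99086))) = 1/(50954/((-44925*1/99086))) = 1/(50954/(-44925/99086)) = 1/(50954*(-99086/44925)) = 1/(-5048828044/44925) = -44925/5048828044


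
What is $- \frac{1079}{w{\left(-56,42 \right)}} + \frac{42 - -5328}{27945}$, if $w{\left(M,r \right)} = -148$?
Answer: $\frac{2063161}{275724} \approx 7.4827$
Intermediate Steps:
$- \frac{1079}{w{\left(-56,42 \right)}} + \frac{42 - -5328}{27945} = - \frac{1079}{-148} + \frac{42 - -5328}{27945} = \left(-1079\right) \left(- \frac{1}{148}\right) + \left(42 + 5328\right) \frac{1}{27945} = \frac{1079}{148} + 5370 \cdot \frac{1}{27945} = \frac{1079}{148} + \frac{358}{1863} = \frac{2063161}{275724}$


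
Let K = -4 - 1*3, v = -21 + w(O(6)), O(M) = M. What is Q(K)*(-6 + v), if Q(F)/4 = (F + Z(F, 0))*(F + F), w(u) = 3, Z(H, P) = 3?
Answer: -5376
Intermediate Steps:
v = -18 (v = -21 + 3 = -18)
K = -7 (K = -4 - 3 = -7)
Q(F) = 8*F*(3 + F) (Q(F) = 4*((F + 3)*(F + F)) = 4*((3 + F)*(2*F)) = 4*(2*F*(3 + F)) = 8*F*(3 + F))
Q(K)*(-6 + v) = (8*(-7)*(3 - 7))*(-6 - 18) = (8*(-7)*(-4))*(-24) = 224*(-24) = -5376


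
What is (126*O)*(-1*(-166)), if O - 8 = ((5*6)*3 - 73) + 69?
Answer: 1966104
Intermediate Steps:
O = 94 (O = 8 + (((5*6)*3 - 73) + 69) = 8 + ((30*3 - 73) + 69) = 8 + ((90 - 73) + 69) = 8 + (17 + 69) = 8 + 86 = 94)
(126*O)*(-1*(-166)) = (126*94)*(-1*(-166)) = 11844*166 = 1966104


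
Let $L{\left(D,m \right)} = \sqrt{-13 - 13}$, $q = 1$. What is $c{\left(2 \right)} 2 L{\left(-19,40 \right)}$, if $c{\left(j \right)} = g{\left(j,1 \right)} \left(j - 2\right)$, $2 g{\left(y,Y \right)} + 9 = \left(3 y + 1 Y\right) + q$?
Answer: $0$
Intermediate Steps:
$g{\left(y,Y \right)} = -4 + \frac{Y}{2} + \frac{3 y}{2}$ ($g{\left(y,Y \right)} = - \frac{9}{2} + \frac{\left(3 y + 1 Y\right) + 1}{2} = - \frac{9}{2} + \frac{\left(3 y + Y\right) + 1}{2} = - \frac{9}{2} + \frac{\left(Y + 3 y\right) + 1}{2} = - \frac{9}{2} + \frac{1 + Y + 3 y}{2} = - \frac{9}{2} + \left(\frac{1}{2} + \frac{Y}{2} + \frac{3 y}{2}\right) = -4 + \frac{Y}{2} + \frac{3 y}{2}$)
$L{\left(D,m \right)} = i \sqrt{26}$ ($L{\left(D,m \right)} = \sqrt{-26} = i \sqrt{26}$)
$c{\left(j \right)} = \left(-2 + j\right) \left(- \frac{7}{2} + \frac{3 j}{2}\right)$ ($c{\left(j \right)} = \left(-4 + \frac{1}{2} \cdot 1 + \frac{3 j}{2}\right) \left(j - 2\right) = \left(-4 + \frac{1}{2} + \frac{3 j}{2}\right) \left(-2 + j\right) = \left(- \frac{7}{2} + \frac{3 j}{2}\right) \left(-2 + j\right) = \left(-2 + j\right) \left(- \frac{7}{2} + \frac{3 j}{2}\right)$)
$c{\left(2 \right)} 2 L{\left(-19,40 \right)} = \frac{\left(-7 + 3 \cdot 2\right) \left(-2 + 2\right)}{2} \cdot 2 i \sqrt{26} = \frac{1}{2} \left(-7 + 6\right) 0 \cdot 2 i \sqrt{26} = \frac{1}{2} \left(-1\right) 0 \cdot 2 i \sqrt{26} = 0 \cdot 2 i \sqrt{26} = 0 i \sqrt{26} = 0$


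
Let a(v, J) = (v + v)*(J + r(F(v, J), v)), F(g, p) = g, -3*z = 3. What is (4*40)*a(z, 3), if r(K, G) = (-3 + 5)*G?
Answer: -320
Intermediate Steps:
z = -1 (z = -⅓*3 = -1)
r(K, G) = 2*G
a(v, J) = 2*v*(J + 2*v) (a(v, J) = (v + v)*(J + 2*v) = (2*v)*(J + 2*v) = 2*v*(J + 2*v))
(4*40)*a(z, 3) = (4*40)*(2*(-1)*(3 + 2*(-1))) = 160*(2*(-1)*(3 - 2)) = 160*(2*(-1)*1) = 160*(-2) = -320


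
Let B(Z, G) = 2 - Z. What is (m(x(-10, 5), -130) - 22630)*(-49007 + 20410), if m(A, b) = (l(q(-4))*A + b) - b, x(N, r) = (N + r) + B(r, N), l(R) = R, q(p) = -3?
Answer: 646463782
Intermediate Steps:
x(N, r) = 2 + N (x(N, r) = (N + r) + (2 - r) = 2 + N)
m(A, b) = -3*A (m(A, b) = (-3*A + b) - b = (b - 3*A) - b = -3*A)
(m(x(-10, 5), -130) - 22630)*(-49007 + 20410) = (-3*(2 - 10) - 22630)*(-49007 + 20410) = (-3*(-8) - 22630)*(-28597) = (24 - 22630)*(-28597) = -22606*(-28597) = 646463782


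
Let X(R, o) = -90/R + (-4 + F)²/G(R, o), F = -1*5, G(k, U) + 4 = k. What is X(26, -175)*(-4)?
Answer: -126/143 ≈ -0.88112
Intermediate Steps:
G(k, U) = -4 + k
F = -5
X(R, o) = -90/R + 81/(-4 + R) (X(R, o) = -90/R + (-4 - 5)²/(-4 + R) = -90/R + (-9)²/(-4 + R) = -90/R + 81/(-4 + R))
X(26, -175)*(-4) = (9*(40 - 1*26)/(26*(-4 + 26)))*(-4) = (9*(1/26)*(40 - 26)/22)*(-4) = (9*(1/26)*(1/22)*14)*(-4) = (63/286)*(-4) = -126/143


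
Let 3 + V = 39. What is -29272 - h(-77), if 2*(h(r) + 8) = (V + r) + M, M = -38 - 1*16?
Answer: -58433/2 ≈ -29217.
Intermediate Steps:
V = 36 (V = -3 + 39 = 36)
M = -54 (M = -38 - 16 = -54)
h(r) = -17 + r/2 (h(r) = -8 + ((36 + r) - 54)/2 = -8 + (-18 + r)/2 = -8 + (-9 + r/2) = -17 + r/2)
-29272 - h(-77) = -29272 - (-17 + (½)*(-77)) = -29272 - (-17 - 77/2) = -29272 - 1*(-111/2) = -29272 + 111/2 = -58433/2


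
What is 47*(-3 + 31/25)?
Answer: -2068/25 ≈ -82.720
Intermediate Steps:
47*(-3 + 31/25) = 47*(-44/25) = -2068/25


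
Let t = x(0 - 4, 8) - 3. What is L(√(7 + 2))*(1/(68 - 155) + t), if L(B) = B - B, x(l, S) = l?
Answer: 0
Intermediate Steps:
t = -7 (t = (0 - 4) - 3 = -4 - 3 = -7)
L(B) = 0
L(√(7 + 2))*(1/(68 - 155) + t) = 0*(1/(68 - 155) - 7) = 0*(1/(-87) - 7) = 0*(-1/87 - 7) = 0*(-610/87) = 0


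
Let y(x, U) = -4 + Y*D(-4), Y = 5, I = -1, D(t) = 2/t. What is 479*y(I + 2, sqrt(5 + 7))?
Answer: -6227/2 ≈ -3113.5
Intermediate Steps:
y(x, U) = -13/2 (y(x, U) = -4 + 5*(2/(-4)) = -4 + 5*(2*(-1/4)) = -4 + 5*(-1/2) = -4 - 5/2 = -13/2)
479*y(I + 2, sqrt(5 + 7)) = 479*(-13/2) = -6227/2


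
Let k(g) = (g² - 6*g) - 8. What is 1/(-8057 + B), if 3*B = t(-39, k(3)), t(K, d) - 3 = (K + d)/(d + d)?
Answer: -51/410828 ≈ -0.00012414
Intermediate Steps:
k(g) = -8 + g² - 6*g
t(K, d) = 3 + (K + d)/(2*d) (t(K, d) = 3 + (K + d)/(d + d) = 3 + (K + d)/((2*d)) = 3 + (K + d)*(1/(2*d)) = 3 + (K + d)/(2*d))
B = 79/51 (B = ((-39 + 7*(-8 + 3² - 6*3))/(2*(-8 + 3² - 6*3)))/3 = ((-39 + 7*(-8 + 9 - 18))/(2*(-8 + 9 - 18)))/3 = ((½)*(-39 + 7*(-17))/(-17))/3 = ((½)*(-1/17)*(-39 - 119))/3 = ((½)*(-1/17)*(-158))/3 = (⅓)*(79/17) = 79/51 ≈ 1.5490)
1/(-8057 + B) = 1/(-8057 + 79/51) = 1/(-410828/51) = -51/410828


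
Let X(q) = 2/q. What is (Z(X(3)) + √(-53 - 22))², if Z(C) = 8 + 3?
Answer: 46 + 110*I*√3 ≈ 46.0 + 190.53*I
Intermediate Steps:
Z(C) = 11
(Z(X(3)) + √(-53 - 22))² = (11 + √(-53 - 22))² = (11 + √(-75))² = (11 + 5*I*√3)²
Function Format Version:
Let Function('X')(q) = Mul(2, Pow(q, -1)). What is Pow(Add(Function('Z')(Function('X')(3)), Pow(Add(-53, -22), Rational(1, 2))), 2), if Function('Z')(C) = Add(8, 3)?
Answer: Add(46, Mul(110, I, Pow(3, Rational(1, 2)))) ≈ Add(46.000, Mul(190.53, I))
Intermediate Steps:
Function('Z')(C) = 11
Pow(Add(Function('Z')(Function('X')(3)), Pow(Add(-53, -22), Rational(1, 2))), 2) = Pow(Add(11, Pow(Add(-53, -22), Rational(1, 2))), 2) = Pow(Add(11, Pow(-75, Rational(1, 2))), 2) = Pow(Add(11, Mul(5, I, Pow(3, Rational(1, 2)))), 2)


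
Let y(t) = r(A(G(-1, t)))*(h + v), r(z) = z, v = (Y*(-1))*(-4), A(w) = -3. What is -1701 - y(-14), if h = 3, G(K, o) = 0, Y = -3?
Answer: -1728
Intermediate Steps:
v = -12 (v = -3*(-1)*(-4) = 3*(-4) = -12)
y(t) = 27 (y(t) = -3*(3 - 12) = -3*(-9) = 27)
-1701 - y(-14) = -1701 - 1*27 = -1701 - 27 = -1728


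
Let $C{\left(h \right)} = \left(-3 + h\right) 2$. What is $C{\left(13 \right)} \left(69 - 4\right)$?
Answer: $1300$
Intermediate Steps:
$C{\left(h \right)} = -6 + 2 h$
$C{\left(13 \right)} \left(69 - 4\right) = \left(-6 + 2 \cdot 13\right) \left(69 - 4\right) = \left(-6 + 26\right) 65 = 20 \cdot 65 = 1300$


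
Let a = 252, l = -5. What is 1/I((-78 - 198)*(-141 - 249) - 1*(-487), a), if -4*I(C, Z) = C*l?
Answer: 4/540635 ≈ 7.3987e-6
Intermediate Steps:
I(C, Z) = 5*C/4 (I(C, Z) = -C*(-5)/4 = -(-5)*C/4 = 5*C/4)
1/I((-78 - 198)*(-141 - 249) - 1*(-487), a) = 1/(5*((-78 - 198)*(-141 - 249) - 1*(-487))/4) = 1/(5*(-276*(-390) + 487)/4) = 1/(5*(107640 + 487)/4) = 1/((5/4)*108127) = 1/(540635/4) = 4/540635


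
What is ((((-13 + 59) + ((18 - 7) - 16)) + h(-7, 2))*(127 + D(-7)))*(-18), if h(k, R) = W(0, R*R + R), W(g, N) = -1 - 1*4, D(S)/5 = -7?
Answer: -59616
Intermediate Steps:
D(S) = -35 (D(S) = 5*(-7) = -35)
W(g, N) = -5 (W(g, N) = -1 - 4 = -5)
h(k, R) = -5
((((-13 + 59) + ((18 - 7) - 16)) + h(-7, 2))*(127 + D(-7)))*(-18) = ((((-13 + 59) + ((18 - 7) - 16)) - 5)*(127 - 35))*(-18) = (((46 + (11 - 16)) - 5)*92)*(-18) = (((46 - 5) - 5)*92)*(-18) = ((41 - 5)*92)*(-18) = (36*92)*(-18) = 3312*(-18) = -59616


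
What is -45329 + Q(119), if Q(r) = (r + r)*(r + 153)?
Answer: 19407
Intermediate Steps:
Q(r) = 2*r*(153 + r) (Q(r) = (2*r)*(153 + r) = 2*r*(153 + r))
-45329 + Q(119) = -45329 + 2*119*(153 + 119) = -45329 + 2*119*272 = -45329 + 64736 = 19407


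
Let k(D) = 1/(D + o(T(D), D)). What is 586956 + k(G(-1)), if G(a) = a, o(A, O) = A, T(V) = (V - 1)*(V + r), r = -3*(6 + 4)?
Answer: 35804317/61 ≈ 5.8696e+5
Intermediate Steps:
r = -30 (r = -3*10 = -30)
T(V) = (-1 + V)*(-30 + V) (T(V) = (V - 1)*(V - 30) = (-1 + V)*(-30 + V))
k(D) = 1/(30 + D² - 30*D) (k(D) = 1/(D + (30 + D² - 31*D)) = 1/(30 + D² - 30*D))
586956 + k(G(-1)) = 586956 + 1/(30 + (-1)² - 30*(-1)) = 586956 + 1/(30 + 1 + 30) = 586956 + 1/61 = 35804317/61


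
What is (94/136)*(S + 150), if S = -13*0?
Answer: 3525/34 ≈ 103.68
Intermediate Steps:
S = 0
(94/136)*(S + 150) = (94/136)*(0 + 150) = (94*(1/136))*150 = (47/68)*150 = 3525/34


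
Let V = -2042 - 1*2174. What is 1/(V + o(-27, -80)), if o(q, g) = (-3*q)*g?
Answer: -1/10696 ≈ -9.3493e-5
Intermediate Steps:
o(q, g) = -3*g*q
V = -4216 (V = -2042 - 2174 = -4216)
1/(V + o(-27, -80)) = 1/(-4216 - 3*(-80)*(-27)) = 1/(-4216 - 6480) = 1/(-10696) = -1/10696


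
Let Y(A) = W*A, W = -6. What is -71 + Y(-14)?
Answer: 13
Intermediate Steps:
Y(A) = -6*A
-71 + Y(-14) = -71 - 6*(-14) = -71 + 84 = 13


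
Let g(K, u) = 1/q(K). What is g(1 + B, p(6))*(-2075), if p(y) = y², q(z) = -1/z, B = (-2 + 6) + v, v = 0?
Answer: 10375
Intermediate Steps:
B = 4 (B = (-2 + 6) + 0 = 4 + 0 = 4)
g(K, u) = -K (g(K, u) = 1/(-1/K) = -K)
g(1 + B, p(6))*(-2075) = -(1 + 4)*(-2075) = -1*5*(-2075) = -5*(-2075) = 10375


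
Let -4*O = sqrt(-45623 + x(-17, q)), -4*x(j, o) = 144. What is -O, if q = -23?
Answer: I*sqrt(45659)/4 ≈ 53.42*I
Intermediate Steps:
x(j, o) = -36 (x(j, o) = -1/4*144 = -36)
O = -I*sqrt(45659)/4 (O = -sqrt(-45623 - 36)/4 = -I*sqrt(45659)/4 ≈ -53.42*I)
-O = -(-1)*I*sqrt(45659)/4 = I*sqrt(45659)/4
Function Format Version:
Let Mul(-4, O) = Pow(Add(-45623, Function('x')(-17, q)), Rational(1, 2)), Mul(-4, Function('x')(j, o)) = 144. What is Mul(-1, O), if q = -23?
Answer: Mul(Rational(1, 4), I, Pow(45659, Rational(1, 2))) ≈ Mul(53.420, I)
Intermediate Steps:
Function('x')(j, o) = -36 (Function('x')(j, o) = Mul(Rational(-1, 4), 144) = -36)
O = Mul(Rational(-1, 4), I, Pow(45659, Rational(1, 2))) (O = Mul(Rational(-1, 4), Pow(Add(-45623, -36), Rational(1, 2))) = Mul(Rational(-1, 4), Pow(-45659, Rational(1, 2))) = Mul(Rational(-1, 4), Mul(I, Pow(45659, Rational(1, 2)))) = Mul(Rational(-1, 4), I, Pow(45659, Rational(1, 2))) ≈ Mul(-53.420, I))
Mul(-1, O) = Mul(-1, Mul(Rational(-1, 4), I, Pow(45659, Rational(1, 2)))) = Mul(Rational(1, 4), I, Pow(45659, Rational(1, 2)))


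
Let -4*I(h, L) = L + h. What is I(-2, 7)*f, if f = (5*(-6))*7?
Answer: 525/2 ≈ 262.50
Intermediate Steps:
I(h, L) = -L/4 - h/4 (I(h, L) = -(L + h)/4 = -L/4 - h/4)
f = -210 (f = -30*7 = -210)
I(-2, 7)*f = (-1/4*7 - 1/4*(-2))*(-210) = (-7/4 + 1/2)*(-210) = -5/4*(-210) = 525/2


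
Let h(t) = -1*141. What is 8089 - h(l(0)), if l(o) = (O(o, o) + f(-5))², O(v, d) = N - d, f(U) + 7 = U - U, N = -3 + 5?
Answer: 8230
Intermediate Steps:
N = 2
f(U) = -7 (f(U) = -7 + (U - U) = -7 + 0 = -7)
O(v, d) = 2 - d
l(o) = (-5 - o)² (l(o) = ((2 - o) - 7)² = (-5 - o)²)
h(t) = -141
8089 - h(l(0)) = 8089 - 1*(-141) = 8089 + 141 = 8230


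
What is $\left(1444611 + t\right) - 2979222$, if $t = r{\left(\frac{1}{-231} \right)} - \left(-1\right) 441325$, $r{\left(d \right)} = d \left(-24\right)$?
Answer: $- \frac{84183014}{77} \approx -1.0933 \cdot 10^{6}$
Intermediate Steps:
$r{\left(d \right)} = - 24 d$
$t = \frac{33982033}{77}$ ($t = - \frac{24}{-231} - \left(-1\right) 441325 = \left(-24\right) \left(- \frac{1}{231}\right) - -441325 = \frac{8}{77} + 441325 = \frac{33982033}{77} \approx 4.4133 \cdot 10^{5}$)
$\left(1444611 + t\right) - 2979222 = \left(1444611 + \frac{33982033}{77}\right) - 2979222 = \frac{145217080}{77} - 2979222 = - \frac{84183014}{77}$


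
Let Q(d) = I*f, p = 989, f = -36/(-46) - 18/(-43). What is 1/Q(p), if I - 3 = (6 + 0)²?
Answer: 989/46332 ≈ 0.021346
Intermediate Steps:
f = 1188/989 (f = -36*(-1/46) - 18*(-1/43) = 18/23 + 18/43 = 1188/989 ≈ 1.2012)
I = 39 (I = 3 + (6 + 0)² = 3 + 6² = 3 + 36 = 39)
Q(d) = 46332/989 (Q(d) = 39*(1188/989) = 46332/989)
1/Q(p) = 1/(46332/989) = 989/46332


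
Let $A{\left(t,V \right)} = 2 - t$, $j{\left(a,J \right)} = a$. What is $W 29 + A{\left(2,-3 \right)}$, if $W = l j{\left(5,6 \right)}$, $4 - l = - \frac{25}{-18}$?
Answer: $\frac{6815}{18} \approx 378.61$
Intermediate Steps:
$l = \frac{47}{18}$ ($l = 4 - - \frac{25}{-18} = 4 - \left(-25\right) \left(- \frac{1}{18}\right) = 4 - \frac{25}{18} = \frac{47}{18} \approx 2.6111$)
$W = \frac{235}{18}$ ($W = \frac{47}{18} \cdot 5 = \frac{235}{18} \approx 13.056$)
$W 29 + A{\left(2,-3 \right)} = \frac{235}{18} \cdot 29 + \left(2 - 2\right) = \frac{6815}{18} + \left(2 - 2\right) = \frac{6815}{18} + 0 = \frac{6815}{18}$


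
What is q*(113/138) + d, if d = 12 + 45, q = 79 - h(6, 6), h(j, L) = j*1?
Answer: 16115/138 ≈ 116.78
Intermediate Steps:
h(j, L) = j
q = 73 (q = 79 - 1*6 = 79 - 6 = 73)
d = 57
q*(113/138) + d = 73*(113/138) + 57 = 8249/138 + 57 = 16115/138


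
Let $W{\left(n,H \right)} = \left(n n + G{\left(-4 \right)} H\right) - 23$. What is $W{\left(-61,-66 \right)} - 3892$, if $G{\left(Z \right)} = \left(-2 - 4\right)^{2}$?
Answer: $-2570$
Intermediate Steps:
$G{\left(Z \right)} = 36$ ($G{\left(Z \right)} = \left(-6\right)^{2} = 36$)
$W{\left(n,H \right)} = -23 + n^{2} + 36 H$ ($W{\left(n,H \right)} = \left(n n + 36 H\right) - 23 = \left(n^{2} + 36 H\right) - 23 = -23 + n^{2} + 36 H$)
$W{\left(-61,-66 \right)} - 3892 = \left(-23 + \left(-61\right)^{2} + 36 \left(-66\right)\right) - 3892 = \left(-23 + 3721 - 2376\right) - 3892 = 1322 - 3892 = -2570$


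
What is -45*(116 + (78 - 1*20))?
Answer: -7830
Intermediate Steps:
-45*(116 + (78 - 1*20)) = -45*(116 + (78 - 20)) = -45*(116 + 58) = -45*174 = -7830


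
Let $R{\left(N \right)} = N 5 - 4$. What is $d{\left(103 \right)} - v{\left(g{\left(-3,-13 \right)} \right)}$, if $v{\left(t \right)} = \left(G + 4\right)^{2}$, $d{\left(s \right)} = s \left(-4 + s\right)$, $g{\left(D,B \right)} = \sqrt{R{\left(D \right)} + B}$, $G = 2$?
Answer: $10161$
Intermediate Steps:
$R{\left(N \right)} = -4 + 5 N$ ($R{\left(N \right)} = 5 N - 4 = -4 + 5 N$)
$g{\left(D,B \right)} = \sqrt{-4 + B + 5 D}$ ($g{\left(D,B \right)} = \sqrt{\left(-4 + 5 D\right) + B} = \sqrt{-4 + B + 5 D}$)
$v{\left(t \right)} = 36$ ($v{\left(t \right)} = \left(2 + 4\right)^{2} = 6^{2} = 36$)
$d{\left(103 \right)} - v{\left(g{\left(-3,-13 \right)} \right)} = 103 \left(-4 + 103\right) - 36 = 103 \cdot 99 - 36 = 10197 - 36 = 10161$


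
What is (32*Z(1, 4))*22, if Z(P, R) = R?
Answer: 2816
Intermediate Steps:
(32*Z(1, 4))*22 = (32*4)*22 = 128*22 = 2816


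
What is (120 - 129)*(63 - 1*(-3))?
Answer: -594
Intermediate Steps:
(120 - 129)*(63 - 1*(-3)) = -9*(63 + 3) = -9*66 = -594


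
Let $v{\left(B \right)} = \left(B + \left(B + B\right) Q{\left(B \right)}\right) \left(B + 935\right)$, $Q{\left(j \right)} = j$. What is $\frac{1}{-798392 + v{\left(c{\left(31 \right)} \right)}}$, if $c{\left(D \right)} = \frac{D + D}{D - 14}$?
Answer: $- \frac{4913}{3783003802} \approx -1.2987 \cdot 10^{-6}$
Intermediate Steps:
$c{\left(D \right)} = \frac{2 D}{-14 + D}$
$v{\left(B \right)} = \left(935 + B\right) \left(B + 2 B^{2}\right)$ ($v{\left(B \right)} = \left(B + \left(B + B\right) B\right) \left(B + 935\right) = \left(B + 2 B B\right) \left(935 + B\right) = \left(B + 2 B^{2}\right) \left(935 + B\right) = \left(935 + B\right) \left(B + 2 B^{2}\right)$)
$\frac{1}{-798392 + v{\left(c{\left(31 \right)} \right)}} = \frac{1}{-798392 + 2 \cdot 31 \frac{1}{-14 + 31} \left(935 + 2 \left(2 \cdot 31 \frac{1}{-14 + 31}\right)^{2} + 1871 \cdot 2 \cdot 31 \frac{1}{-14 + 31}\right)} = \frac{1}{-798392 + 2 \cdot 31 \cdot \frac{1}{17} \left(935 + 2 \left(2 \cdot 31 \cdot \frac{1}{17}\right)^{2} + 1871 \cdot 2 \cdot 31 \cdot \frac{1}{17}\right)} = \frac{1}{-798392 + \frac{62 \left(935 + 2 \left(\frac{62}{17}\right)^{2} + 1871 \cdot \frac{62}{17}\right)}{17}} = \frac{1}{-798392 + \frac{62 \left(935 + 2 \cdot \frac{3844}{289} + \frac{116002}{17}\right)}{17}} = \frac{1}{-798392 + \frac{62 \left(935 + \frac{7688}{289} + \frac{116002}{17}\right)}{17}} = \frac{1}{-798392 + \frac{62}{17} \cdot \frac{2249937}{289}} = \frac{1}{-798392 + \frac{139496094}{4913}} = \frac{1}{- \frac{3783003802}{4913}} = - \frac{4913}{3783003802}$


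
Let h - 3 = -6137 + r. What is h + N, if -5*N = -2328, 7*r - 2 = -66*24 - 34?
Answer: -206474/35 ≈ -5899.3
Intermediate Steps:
r = -1616/7 (r = 2/7 + (-66*24 - 34)/7 = 2/7 + (-1584 - 34)/7 = 2/7 + (1/7)*(-1618) = 2/7 - 1618/7 = -1616/7 ≈ -230.86)
N = 2328/5 (N = -1/5*(-2328) = 2328/5 ≈ 465.60)
h = -44554/7 (h = 3 + (-6137 - 1616/7) = 3 - 44575/7 = -44554/7 ≈ -6364.9)
h + N = -44554/7 + 2328/5 = -206474/35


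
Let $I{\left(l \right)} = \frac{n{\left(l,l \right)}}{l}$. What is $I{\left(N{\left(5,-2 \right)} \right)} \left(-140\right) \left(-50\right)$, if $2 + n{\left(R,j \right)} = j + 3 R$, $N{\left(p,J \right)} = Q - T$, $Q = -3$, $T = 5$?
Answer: $29750$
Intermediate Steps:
$N{\left(p,J \right)} = -8$ ($N{\left(p,J \right)} = -3 - 5 = -8$)
$n{\left(R,j \right)} = -2 + j + 3 R$ ($n{\left(R,j \right)} = -2 + \left(j + 3 R\right) = -2 + j + 3 R$)
$I{\left(l \right)} = \frac{-2 + 4 l}{l}$ ($I{\left(l \right)} = \frac{-2 + l + 3 l}{l} = \frac{-2 + 4 l}{l}$)
$I{\left(N{\left(5,-2 \right)} \right)} \left(-140\right) \left(-50\right) = \left(4 - \frac{2}{-8}\right) \left(-140\right) \left(-50\right) = \left(4 - - \frac{1}{4}\right) \left(-140\right) \left(-50\right) = \left(4 + \frac{1}{4}\right) \left(-140\right) \left(-50\right) = \frac{17}{4} \left(-140\right) \left(-50\right) = \left(-595\right) \left(-50\right) = 29750$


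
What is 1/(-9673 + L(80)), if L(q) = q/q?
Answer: -1/9672 ≈ -0.00010339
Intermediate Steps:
L(q) = 1
1/(-9673 + L(80)) = 1/(-9673 + 1) = 1/(-9672) = -1/9672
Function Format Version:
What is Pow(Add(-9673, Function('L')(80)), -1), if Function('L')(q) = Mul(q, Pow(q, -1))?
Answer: Rational(-1, 9672) ≈ -0.00010339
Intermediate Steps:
Function('L')(q) = 1
Pow(Add(-9673, Function('L')(80)), -1) = Pow(Add(-9673, 1), -1) = Pow(-9672, -1) = Rational(-1, 9672)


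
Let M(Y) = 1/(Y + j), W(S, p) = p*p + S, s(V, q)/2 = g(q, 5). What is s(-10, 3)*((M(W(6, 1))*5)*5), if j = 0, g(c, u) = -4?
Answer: -200/7 ≈ -28.571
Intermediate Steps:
s(V, q) = -8 (s(V, q) = 2*(-4) = -8)
W(S, p) = S + p**2 (W(S, p) = p**2 + S = S + p**2)
M(Y) = 1/Y (M(Y) = 1/(Y + 0) = 1/Y)
s(-10, 3)*((M(W(6, 1))*5)*5) = -8*5/(6 + 1**2)*5 = -8*5/(6 + 1)*5 = -8*5/7*5 = -8*(1/7)*5*5 = -40*5/7 = -8*25/7 = -200/7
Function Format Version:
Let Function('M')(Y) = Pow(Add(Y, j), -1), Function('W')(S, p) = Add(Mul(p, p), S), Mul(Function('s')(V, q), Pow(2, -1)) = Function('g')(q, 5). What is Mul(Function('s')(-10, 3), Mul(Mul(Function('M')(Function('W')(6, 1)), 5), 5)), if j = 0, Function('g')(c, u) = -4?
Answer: Rational(-200, 7) ≈ -28.571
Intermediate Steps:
Function('s')(V, q) = -8 (Function('s')(V, q) = Mul(2, -4) = -8)
Function('W')(S, p) = Add(S, Pow(p, 2)) (Function('W')(S, p) = Add(Pow(p, 2), S) = Add(S, Pow(p, 2)))
Function('M')(Y) = Pow(Y, -1) (Function('M')(Y) = Pow(Add(Y, 0), -1) = Pow(Y, -1))
Mul(Function('s')(-10, 3), Mul(Mul(Function('M')(Function('W')(6, 1)), 5), 5)) = Mul(-8, Mul(Mul(Pow(Add(6, Pow(1, 2)), -1), 5), 5)) = Mul(-8, Mul(Mul(Pow(Add(6, 1), -1), 5), 5)) = Mul(-8, Mul(Mul(Pow(7, -1), 5), 5)) = Mul(-8, Mul(Mul(Rational(1, 7), 5), 5)) = Mul(-8, Mul(Rational(5, 7), 5)) = Mul(-8, Rational(25, 7)) = Rational(-200, 7)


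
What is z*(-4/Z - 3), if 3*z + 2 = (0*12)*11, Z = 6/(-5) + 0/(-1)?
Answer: -2/9 ≈ -0.22222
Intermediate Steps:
Z = -6/5 (Z = 6*(-⅕) + 0*(-1) = -6/5 + 0 = -6/5 ≈ -1.2000)
z = -⅔ (z = -⅔ + ((0*12)*11)/3 = -⅔ + (0*11)/3 = -⅔ + (⅓)*0 = -⅔ + 0 = -⅔ ≈ -0.66667)
z*(-4/Z - 3) = -2*(-4/(-6/5) - 3)/3 = -2*(-⅚*(-4) - 3)/3 = -2*(10/3 - 3)/3 = -⅔*⅓ = -2/9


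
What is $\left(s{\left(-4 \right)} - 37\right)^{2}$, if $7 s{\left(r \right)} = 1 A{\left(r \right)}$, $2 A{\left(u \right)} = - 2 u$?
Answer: $\frac{65025}{49} \approx 1327.0$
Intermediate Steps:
$A{\left(u \right)} = - u$ ($A{\left(u \right)} = \frac{\left(-2\right) u}{2} = - u$)
$s{\left(r \right)} = - \frac{r}{7}$ ($s{\left(r \right)} = \frac{1 \left(- r\right)}{7} = \frac{\left(-1\right) r}{7} = - \frac{r}{7}$)
$\left(s{\left(-4 \right)} - 37\right)^{2} = \left(\left(- \frac{1}{7}\right) \left(-4\right) - 37\right)^{2} = \left(\frac{4}{7} - 37\right)^{2} = \left(- \frac{255}{7}\right)^{2} = \frac{65025}{49}$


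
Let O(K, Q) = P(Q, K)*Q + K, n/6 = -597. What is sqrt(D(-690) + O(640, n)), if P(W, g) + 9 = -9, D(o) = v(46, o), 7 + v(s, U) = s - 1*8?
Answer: sqrt(65147) ≈ 255.24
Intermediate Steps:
v(s, U) = -15 + s (v(s, U) = -7 + (s - 1*8) = -7 + (s - 8) = -7 + (-8 + s) = -15 + s)
D(o) = 31 (D(o) = -15 + 46 = 31)
P(W, g) = -18 (P(W, g) = -9 - 9 = -18)
n = -3582 (n = 6*(-597) = -3582)
O(K, Q) = K - 18*Q (O(K, Q) = -18*Q + K = K - 18*Q)
sqrt(D(-690) + O(640, n)) = sqrt(31 + (640 - 18*(-3582))) = sqrt(31 + (640 + 64476)) = sqrt(31 + 65116) = sqrt(65147)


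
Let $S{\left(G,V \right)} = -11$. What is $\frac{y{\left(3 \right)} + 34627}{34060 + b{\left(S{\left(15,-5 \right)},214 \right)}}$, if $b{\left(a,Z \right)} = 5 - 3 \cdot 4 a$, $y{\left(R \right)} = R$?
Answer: $\frac{34630}{34197} \approx 1.0127$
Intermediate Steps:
$b{\left(a,Z \right)} = 5 - 12 a$
$\frac{y{\left(3 \right)} + 34627}{34060 + b{\left(S{\left(15,-5 \right)},214 \right)}} = \frac{3 + 34627}{34060 + \left(5 - -132\right)} = \frac{34630}{34060 + \left(5 + 132\right)} = \frac{34630}{34060 + 137} = \frac{34630}{34197}$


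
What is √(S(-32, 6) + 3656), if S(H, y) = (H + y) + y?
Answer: 6*√101 ≈ 60.299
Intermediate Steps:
S(H, y) = H + 2*y
√(S(-32, 6) + 3656) = √((-32 + 2*6) + 3656) = √((-32 + 12) + 3656) = √(-20 + 3656) = √3636 = 6*√101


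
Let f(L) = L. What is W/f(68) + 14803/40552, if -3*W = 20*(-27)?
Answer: 2076491/689384 ≈ 3.0121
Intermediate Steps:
W = 180 (W = -20*(-27)/3 = -1/3*(-540) = 180)
W/f(68) + 14803/40552 = 180/68 + 14803/40552 = 180*(1/68) + 14803*(1/40552) = 45/17 + 14803/40552 = 2076491/689384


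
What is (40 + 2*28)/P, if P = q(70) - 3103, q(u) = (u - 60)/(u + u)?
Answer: -1344/43441 ≈ -0.030939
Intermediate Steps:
q(u) = (-60 + u)/(2*u) (q(u) = (-60 + u)/((2*u)) = (-60 + u)*(1/(2*u)) = (-60 + u)/(2*u))
P = -43441/14 (P = (½)*(-60 + 70)/70 - 3103 = (½)*(1/70)*10 - 3103 = 1/14 - 3103 = -43441/14 ≈ -3102.9)
(40 + 2*28)/P = (40 + 2*28)/(-43441/14) = (40 + 56)*(-14/43441) = 96*(-14/43441) = -1344/43441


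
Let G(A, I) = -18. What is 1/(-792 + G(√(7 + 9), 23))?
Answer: -1/810 ≈ -0.0012346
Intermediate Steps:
1/(-792 + G(√(7 + 9), 23)) = 1/(-792 - 18) = 1/(-810) = -1/810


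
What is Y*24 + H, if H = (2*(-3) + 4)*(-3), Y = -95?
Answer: -2274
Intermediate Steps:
H = 6 (H = (-6 + 4)*(-3) = -2*(-3) = 6)
Y*24 + H = -95*24 + 6 = -2280 + 6 = -2274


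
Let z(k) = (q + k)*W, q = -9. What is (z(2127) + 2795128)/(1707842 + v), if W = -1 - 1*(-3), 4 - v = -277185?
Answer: 2799364/1985031 ≈ 1.4102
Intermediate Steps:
v = 277189 (v = 4 - 1*(-277185) = 4 + 277185 = 277189)
W = 2 (W = -1 + 3 = 2)
z(k) = -18 + 2*k (z(k) = (-9 + k)*2 = -18 + 2*k)
(z(2127) + 2795128)/(1707842 + v) = ((-18 + 2*2127) + 2795128)/(1707842 + 277189) = ((-18 + 4254) + 2795128)/1985031 = (4236 + 2795128)*(1/1985031) = 2799364*(1/1985031) = 2799364/1985031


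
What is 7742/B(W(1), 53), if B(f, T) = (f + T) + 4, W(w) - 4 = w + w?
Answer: 1106/9 ≈ 122.89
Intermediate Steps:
W(w) = 4 + 2*w (W(w) = 4 + (w + w) = 4 + 2*w)
B(f, T) = 4 + T + f (B(f, T) = (T + f) + 4 = 4 + T + f)
7742/B(W(1), 53) = 7742/(4 + 53 + (4 + 2*1)) = 7742/(4 + 53 + (4 + 2)) = 7742/(4 + 53 + 6) = 7742/63 = 7742*(1/63) = 1106/9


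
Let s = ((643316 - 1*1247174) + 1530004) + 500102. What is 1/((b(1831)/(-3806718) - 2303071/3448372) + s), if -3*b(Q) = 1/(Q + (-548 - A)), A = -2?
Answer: 25302253493367540/36087271541742589704011 ≈ 7.0114e-7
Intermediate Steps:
b(Q) = -1/(3*(-546 + Q)) (b(Q) = -1/(3*(Q + (-548 - 1*(-2)))) = -1/(3*(Q + (-548 + 2))) = -1/(3*(Q - 546)) = -1/(3*(-546 + Q)))
s = 1426248 (s = ((643316 - 1247174) + 1530004) + 500102 = (-603858 + 1530004) + 500102 = 926146 + 500102 = 1426248)
1/((b(1831)/(-3806718) - 2303071/3448372) + s) = 1/((-1/(-1638 + 3*1831)/(-3806718) - 2303071/3448372) + 1426248) = 1/((-1/(-1638 + 5493)*(-1/3806718) - 2303071*1/3448372) + 1426248) = 1/((-1/3855*(-1/3806718) - 2303071/3448372) + 1426248) = 1/((1/14674897890 - 2303071/3448372) + 1426248) = 1/(-16898665877485909/25302253493367540 + 1426248) = 1/(36087271541742589704011/25302253493367540) = 25302253493367540/36087271541742589704011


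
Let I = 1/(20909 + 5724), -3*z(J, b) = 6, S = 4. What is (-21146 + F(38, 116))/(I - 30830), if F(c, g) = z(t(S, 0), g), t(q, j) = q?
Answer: 563234684/821095389 ≈ 0.68596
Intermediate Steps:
z(J, b) = -2 (z(J, b) = -⅓*6 = -2)
F(c, g) = -2
I = 1/26633 ≈ 3.7547e-5
(-21146 + F(38, 116))/(I - 30830) = (-21146 - 2)/(1/26633 - 30830) = -21148/(-821095389/26633) = -21148*(-26633/821095389) = 563234684/821095389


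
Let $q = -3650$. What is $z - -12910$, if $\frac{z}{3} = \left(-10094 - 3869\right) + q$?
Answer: $-39929$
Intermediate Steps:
$z = -52839$ ($z = 3 \left(\left(-10094 - 3869\right) - 3650\right) = 3 \left(-13963 - 3650\right) = 3 \left(-17613\right) = -52839$)
$z - -12910 = -52839 - -12910 = -52839 + 12910 = -39929$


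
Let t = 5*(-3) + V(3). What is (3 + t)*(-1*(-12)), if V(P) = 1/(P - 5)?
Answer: -150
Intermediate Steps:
V(P) = 1/(-5 + P)
t = -31/2 (t = 5*(-3) + 1/(-5 + 3) = -15 + 1/(-2) = -15 - 1/2 = -31/2 ≈ -15.500)
(3 + t)*(-1*(-12)) = (3 - 31/2)*(-1*(-12)) = -25/2*12 = -150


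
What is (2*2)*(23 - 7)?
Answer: 64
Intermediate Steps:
(2*2)*(23 - 7) = 4*16 = 64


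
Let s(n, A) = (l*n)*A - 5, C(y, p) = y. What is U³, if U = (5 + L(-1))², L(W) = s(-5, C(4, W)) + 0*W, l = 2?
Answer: 4096000000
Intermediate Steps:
s(n, A) = -5 + 2*A*n (s(n, A) = (2*n)*A - 5 = 2*A*n - 5 = -5 + 2*A*n)
L(W) = -45 (L(W) = (-5 + 2*4*(-5)) + 0*W = (-5 - 40) + 0 = -45 + 0 = -45)
U = 1600 (U = (5 - 45)² = (-40)² = 1600)
U³ = 1600³ = 4096000000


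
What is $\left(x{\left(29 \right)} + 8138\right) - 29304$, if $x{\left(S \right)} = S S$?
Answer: $-20325$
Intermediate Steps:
$x{\left(S \right)} = S^{2}$
$\left(x{\left(29 \right)} + 8138\right) - 29304 = \left(29^{2} + 8138\right) - 29304 = \left(841 + 8138\right) - 29304 = 8979 - 29304 = -20325$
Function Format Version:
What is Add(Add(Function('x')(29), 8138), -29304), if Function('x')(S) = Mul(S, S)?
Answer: -20325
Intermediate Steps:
Function('x')(S) = Pow(S, 2)
Add(Add(Function('x')(29), 8138), -29304) = Add(Add(Pow(29, 2), 8138), -29304) = Add(Add(841, 8138), -29304) = Add(8979, -29304) = -20325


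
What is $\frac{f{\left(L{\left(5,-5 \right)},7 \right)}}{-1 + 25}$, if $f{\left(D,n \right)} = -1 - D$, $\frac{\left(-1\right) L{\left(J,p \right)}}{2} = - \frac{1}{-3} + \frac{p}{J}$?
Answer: $- \frac{7}{72} \approx -0.097222$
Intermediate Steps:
$L{\left(J,p \right)} = - \frac{2}{3} - \frac{2 p}{J}$ ($L{\left(J,p \right)} = - 2 \left(- \frac{1}{-3} + \frac{p}{J}\right) = - 2 \left(\left(-1\right) \left(- \frac{1}{3}\right) + \frac{p}{J}\right) = - 2 \left(\frac{1}{3} + \frac{p}{J}\right) = - \frac{2}{3} - \frac{2 p}{J}$)
$\frac{f{\left(L{\left(5,-5 \right)},7 \right)}}{-1 + 25} = \frac{-1 - \left(- \frac{2}{3} - - \frac{10}{5}\right)}{-1 + 25} = \frac{-1 - \left(- \frac{2}{3} - \left(-10\right) \frac{1}{5}\right)}{24} = \left(-1 - \left(- \frac{2}{3} + 2\right)\right) \frac{1}{24} = \left(-1 - \frac{4}{3}\right) \frac{1}{24} = \left(- \frac{7}{3}\right) \frac{1}{24} = - \frac{7}{72}$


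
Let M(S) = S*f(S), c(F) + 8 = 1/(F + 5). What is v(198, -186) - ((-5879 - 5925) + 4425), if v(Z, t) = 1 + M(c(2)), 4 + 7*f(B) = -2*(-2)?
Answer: 7380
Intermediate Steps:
f(B) = 0 (f(B) = -4/7 + (-2*(-2))/7 = -4/7 + (⅐)*4 = -4/7 + 4/7 = 0)
c(F) = -8 + 1/(5 + F) (c(F) = -8 + 1/(F + 5) = -8 + 1/(5 + F))
M(S) = 0 (M(S) = S*0 = 0)
v(Z, t) = 1 (v(Z, t) = 1 + 0 = 1)
v(198, -186) - ((-5879 - 5925) + 4425) = 1 - ((-5879 - 5925) + 4425) = 1 - (-11804 + 4425) = 1 - 1*(-7379) = 1 + 7379 = 7380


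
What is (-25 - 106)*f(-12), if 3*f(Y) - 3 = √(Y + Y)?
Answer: -131 - 262*I*√6/3 ≈ -131.0 - 213.92*I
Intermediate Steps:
f(Y) = 1 + √2*√Y/3 (f(Y) = 1 + √(Y + Y)/3 = 1 + √(2*Y)/3 = 1 + (√2*√Y)/3 = 1 + √2*√Y/3)
(-25 - 106)*f(-12) = (-25 - 106)*(1 + √2*√(-12)/3) = -131*(1 + √2*(2*I*√3)/3) = -131*(1 + 2*I*√6/3) = -131 - 262*I*√6/3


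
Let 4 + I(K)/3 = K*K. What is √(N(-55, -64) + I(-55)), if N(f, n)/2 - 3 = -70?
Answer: √8929 ≈ 94.493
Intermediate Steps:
N(f, n) = -134 (N(f, n) = 6 + 2*(-70) = 6 - 140 = -134)
I(K) = -12 + 3*K² (I(K) = -12 + 3*(K*K) = -12 + 3*K²)
√(N(-55, -64) + I(-55)) = √(-134 + (-12 + 3*(-55)²)) = √(-134 + (-12 + 3*3025)) = √(-134 + (-12 + 9075)) = √(-134 + 9063) = √8929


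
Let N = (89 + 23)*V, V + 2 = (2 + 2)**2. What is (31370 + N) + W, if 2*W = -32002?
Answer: 16937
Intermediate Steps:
V = 14 (V = -2 + (2 + 2)**2 = -2 + 4**2 = -2 + 16 = 14)
W = -16001 (W = (1/2)*(-32002) = -16001)
N = 1568 (N = (89 + 23)*14 = 112*14 = 1568)
(31370 + N) + W = (31370 + 1568) - 16001 = 32938 - 16001 = 16937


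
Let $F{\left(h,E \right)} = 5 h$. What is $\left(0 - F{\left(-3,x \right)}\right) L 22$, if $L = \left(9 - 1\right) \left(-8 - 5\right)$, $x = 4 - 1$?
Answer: $-34320$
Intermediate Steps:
$x = 3$
$L = -104$ ($L = 8 \left(-13\right) = -104$)
$\left(0 - F{\left(-3,x \right)}\right) L 22 = \left(0 - 5 \left(-3\right)\right) \left(-104\right) 22 = \left(0 - -15\right) \left(-104\right) 22 = \left(0 + 15\right) \left(-104\right) 22 = 15 \left(-104\right) 22 = \left(-1560\right) 22 = -34320$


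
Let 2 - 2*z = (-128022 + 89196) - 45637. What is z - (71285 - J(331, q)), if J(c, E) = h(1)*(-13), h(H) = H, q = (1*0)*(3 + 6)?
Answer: -58131/2 ≈ -29066.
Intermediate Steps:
q = 0 (q = 0*9 = 0)
J(c, E) = -13 (J(c, E) = 1*(-13) = -13)
z = 84465/2 (z = 1 - ((-128022 + 89196) - 45637)/2 = 1 - (-38826 - 45637)/2 = 1 - ½*(-84463) = 1 + 84463/2 = 84465/2 ≈ 42233.)
z - (71285 - J(331, q)) = 84465/2 - (71285 - 1*(-13)) = 84465/2 - (71285 + 13) = 84465/2 - 1*71298 = 84465/2 - 71298 = -58131/2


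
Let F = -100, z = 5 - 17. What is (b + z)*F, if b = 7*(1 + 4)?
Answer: -2300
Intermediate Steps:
z = -12
b = 35 (b = 7*5 = 35)
(b + z)*F = (35 - 12)*(-100) = 23*(-100) = -2300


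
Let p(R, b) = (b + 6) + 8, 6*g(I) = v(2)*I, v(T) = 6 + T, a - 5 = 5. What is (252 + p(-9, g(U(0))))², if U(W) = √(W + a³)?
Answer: 652804/9 + 21280*√10/3 ≈ 94965.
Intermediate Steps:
a = 10 (a = 5 + 5 = 10)
U(W) = √(1000 + W) (U(W) = √(W + 10³) = √(W + 1000) = √(1000 + W))
g(I) = 4*I/3 (g(I) = ((6 + 2)*I)/6 = (8*I)/6 = 4*I/3)
p(R, b) = 14 + b (p(R, b) = (6 + b) + 8 = 14 + b)
(252 + p(-9, g(U(0))))² = (252 + (14 + 4*√(1000 + 0)/3))² = (252 + (14 + 4*√1000/3))² = (252 + (14 + 4*(10*√10)/3))² = (252 + (14 + 40*√10/3))² = (266 + 40*√10/3)²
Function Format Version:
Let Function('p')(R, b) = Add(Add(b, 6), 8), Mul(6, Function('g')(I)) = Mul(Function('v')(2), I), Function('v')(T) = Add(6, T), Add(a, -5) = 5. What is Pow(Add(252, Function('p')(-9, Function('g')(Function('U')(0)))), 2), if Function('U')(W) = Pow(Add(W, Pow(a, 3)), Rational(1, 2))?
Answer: Add(Rational(652804, 9), Mul(Rational(21280, 3), Pow(10, Rational(1, 2)))) ≈ 94965.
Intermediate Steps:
a = 10 (a = Add(5, 5) = 10)
Function('U')(W) = Pow(Add(1000, W), Rational(1, 2)) (Function('U')(W) = Pow(Add(W, Pow(10, 3)), Rational(1, 2)) = Pow(Add(W, 1000), Rational(1, 2)) = Pow(Add(1000, W), Rational(1, 2)))
Function('g')(I) = Mul(Rational(4, 3), I) (Function('g')(I) = Mul(Rational(1, 6), Mul(Add(6, 2), I)) = Mul(Rational(1, 6), Mul(8, I)) = Mul(Rational(4, 3), I))
Function('p')(R, b) = Add(14, b) (Function('p')(R, b) = Add(Add(6, b), 8) = Add(14, b))
Pow(Add(252, Function('p')(-9, Function('g')(Function('U')(0)))), 2) = Pow(Add(252, Add(14, Mul(Rational(4, 3), Pow(Add(1000, 0), Rational(1, 2))))), 2) = Pow(Add(252, Add(14, Mul(Rational(4, 3), Pow(1000, Rational(1, 2))))), 2) = Pow(Add(252, Add(14, Mul(Rational(4, 3), Mul(10, Pow(10, Rational(1, 2)))))), 2) = Pow(Add(252, Add(14, Mul(Rational(40, 3), Pow(10, Rational(1, 2))))), 2) = Pow(Add(266, Mul(Rational(40, 3), Pow(10, Rational(1, 2)))), 2)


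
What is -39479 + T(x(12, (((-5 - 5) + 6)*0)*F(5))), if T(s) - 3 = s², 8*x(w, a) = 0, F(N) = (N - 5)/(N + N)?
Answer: -39476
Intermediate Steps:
F(N) = (-5 + N)/(2*N) (F(N) = (-5 + N)/((2*N)) = (-5 + N)*(1/(2*N)) = (-5 + N)/(2*N))
x(w, a) = 0 (x(w, a) = (⅛)*0 = 0)
T(s) = 3 + s²
-39479 + T(x(12, (((-5 - 5) + 6)*0)*F(5))) = -39479 + (3 + 0²) = -39479 + (3 + 0) = -39479 + 3 = -39476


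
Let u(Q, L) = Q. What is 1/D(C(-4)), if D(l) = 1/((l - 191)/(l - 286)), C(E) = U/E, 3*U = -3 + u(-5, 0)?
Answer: 571/856 ≈ 0.66706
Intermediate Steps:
U = -8/3 (U = (-3 - 5)/3 = (1/3)*(-8) = -8/3 ≈ -2.6667)
C(E) = -8/(3*E)
D(l) = (-286 + l)/(-191 + l) (D(l) = 1/((-191 + l)/(-286 + l)) = (-286 + l)/(-191 + l))
1/D(C(-4)) = 1/((-286 - 8/3/(-4))/(-191 - 8/3/(-4))) = 1/((-286 - 8/3*(-1/4))/(-191 - 8/3*(-1/4))) = 1/((-286 + 2/3)/(-191 + 2/3)) = 1/(-856/3/(-571/3)) = 1/(-3/571*(-856/3)) = 1/(856/571) = 571/856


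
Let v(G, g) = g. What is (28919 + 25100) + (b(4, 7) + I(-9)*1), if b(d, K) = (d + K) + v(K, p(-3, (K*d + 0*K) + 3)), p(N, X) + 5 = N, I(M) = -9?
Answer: 54013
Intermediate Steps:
p(N, X) = -5 + N
b(d, K) = -8 + K + d (b(d, K) = (d + K) + (-5 - 3) = (K + d) - 8 = -8 + K + d)
(28919 + 25100) + (b(4, 7) + I(-9)*1) = (28919 + 25100) + ((-8 + 7 + 4) - 9*1) = 54019 + (3 - 9) = 54019 - 6 = 54013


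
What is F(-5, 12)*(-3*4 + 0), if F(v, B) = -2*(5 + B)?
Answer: 408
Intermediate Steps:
F(v, B) = -10 - 2*B
F(-5, 12)*(-3*4 + 0) = (-10 - 2*12)*(-3*4 + 0) = (-10 - 24)*(-12 + 0) = -34*(-12) = 408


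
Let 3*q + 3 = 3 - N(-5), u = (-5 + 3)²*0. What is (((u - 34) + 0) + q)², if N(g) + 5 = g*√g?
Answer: 9284/9 - 970*I*√5/9 ≈ 1031.6 - 241.0*I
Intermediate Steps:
N(g) = -5 + g^(3/2) (N(g) = -5 + g*√g = -5 + g^(3/2))
u = 0 (u = (-2)²*0 = 4*0 = 0)
q = 5/3 + 5*I*√5/3 (q = -1 + (3 - (-5 + (-5)^(3/2)))/3 = -1 + (3 - (-5 - 5*I*√5))/3 = -1 + (3 + (5 + 5*I*√5))/3 = -1 + (8 + 5*I*√5)/3 = -1 + (8/3 + 5*I*√5/3) = 5/3 + 5*I*√5/3 ≈ 1.6667 + 3.7268*I)
(((u - 34) + 0) + q)² = (((0 - 34) + 0) + (5/3 + 5*I*√5/3))² = ((-34 + 0) + (5/3 + 5*I*√5/3))² = (-34 + (5/3 + 5*I*√5/3))² = (-97/3 + 5*I*√5/3)²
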